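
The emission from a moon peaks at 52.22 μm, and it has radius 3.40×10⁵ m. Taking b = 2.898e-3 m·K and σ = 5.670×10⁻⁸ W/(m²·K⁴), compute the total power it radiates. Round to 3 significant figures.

Wien's law: T = b/λ_max = 2.898×10⁻³/5.222×10⁻⁵ = 55.4960 K.
Surface area A = 4πR² = 4π(3.40×10⁵ m)² = 1.45267×10¹² m².
Then P = σAT⁴ = 5.670×10⁻⁸×1.45267×10¹²×(55.4960)⁴ = 7.81×10¹¹ W.

P ≈ 7.81×10¹¹ W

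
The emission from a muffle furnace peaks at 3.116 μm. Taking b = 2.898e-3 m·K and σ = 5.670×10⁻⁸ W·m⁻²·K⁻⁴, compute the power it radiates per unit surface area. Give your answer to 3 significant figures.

Wien's law: T = b/λ_max = 2.898×10⁻³/3.116×10⁻⁶ = 930.039 K.
Then I = σT⁴ = 5.670×10⁻⁸×(930.039)⁴ = 4.24×10⁴ W/m².

I ≈ 4.24×10⁴ W/m²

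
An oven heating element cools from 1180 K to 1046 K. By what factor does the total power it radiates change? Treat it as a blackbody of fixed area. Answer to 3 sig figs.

P₂/P₁ ≈ 0.617

P ∝ T⁴, so P₂/P₁ = (T₂/T₁)⁴ = (1046/1180)⁴ = (0.886441)⁴ = 0.617.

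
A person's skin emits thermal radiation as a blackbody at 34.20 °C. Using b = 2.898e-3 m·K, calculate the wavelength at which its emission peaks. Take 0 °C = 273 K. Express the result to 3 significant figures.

λ_max ≈ 9.43 μm

T = 34.20 °C + 273 = 307.20 K.
Wien's displacement law: λ_max = b/T = (2.898×10⁻³ m·K)/(307.20 K) = 9.434×10⁻⁶ m.
That is 9.43 μm, in the infrared range.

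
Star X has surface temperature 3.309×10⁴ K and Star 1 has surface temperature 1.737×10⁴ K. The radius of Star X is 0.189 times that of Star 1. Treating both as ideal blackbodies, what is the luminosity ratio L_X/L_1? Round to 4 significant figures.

L ∝ R²T⁴, so L_X/L_1 = (R_X/R_1)²(T_X/T_1)⁴ = (0.189)² × (3.309×10⁴/1.737×10⁴)⁴ = 0.035721 × 13.1701 = 0.4704.

L_X/L_1 ≈ 0.4704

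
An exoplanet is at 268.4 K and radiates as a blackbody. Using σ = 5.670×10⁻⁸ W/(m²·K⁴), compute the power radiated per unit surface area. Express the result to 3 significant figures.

I ≈ 294 W/m²

Stefan–Boltzmann: I = σT⁴ = 5.670×10⁻⁸ × (268.4)⁴ = 294 W/m².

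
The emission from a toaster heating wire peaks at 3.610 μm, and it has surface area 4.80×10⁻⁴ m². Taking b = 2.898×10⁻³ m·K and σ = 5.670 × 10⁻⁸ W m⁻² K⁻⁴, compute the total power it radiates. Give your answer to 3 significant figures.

P ≈ 11.3 W

Wien's law: T = b/λ_max = 2.898×10⁻³/3.610×10⁻⁶ = 802.770 K.
Area A = 4.80×10⁻⁴ m².
Then P = σAT⁴ = 5.670×10⁻⁸×4.80×10⁻⁴×(802.770)⁴ = 11.3 W.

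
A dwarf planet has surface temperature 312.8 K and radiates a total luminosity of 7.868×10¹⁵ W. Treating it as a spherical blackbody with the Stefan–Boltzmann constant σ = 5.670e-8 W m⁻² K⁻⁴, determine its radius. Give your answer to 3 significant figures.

L = 4πR²σT⁴ ⇒ R = √(L/(4πσT⁴)).
σT⁴ = 542.813 W/m², so R = √(7.868×10¹⁵/(4π×542.813)) = 1.07×10⁶ m.

R ≈ 1.07×10⁶ m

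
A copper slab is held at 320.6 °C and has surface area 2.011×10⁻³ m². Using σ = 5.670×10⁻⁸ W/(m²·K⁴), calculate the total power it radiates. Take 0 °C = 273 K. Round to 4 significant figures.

T = 320.6 °C + 273 = 593.6 K.
Area A = 2.011×10⁻³ m².
P = σAT⁴ = 5.670×10⁻⁸ × 2.011×10⁻³ × (593.6)⁴ = 14.16 W.

P ≈ 14.16 W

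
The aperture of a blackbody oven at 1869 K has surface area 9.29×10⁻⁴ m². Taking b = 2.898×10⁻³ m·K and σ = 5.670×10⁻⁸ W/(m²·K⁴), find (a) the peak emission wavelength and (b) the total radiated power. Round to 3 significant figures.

λ_max ≈ 1.55×10³ nm; P ≈ 643 W

(a) λ_max = b/T = 2.898×10⁻³/1869 = 1.551×10⁻⁶ m = 1.55×10³ nm.
Area A = 9.29×10⁻⁴ m².
(b) P = σAT⁴ = 5.670×10⁻⁸×9.29×10⁻⁴×(1869)⁴ = 643 W.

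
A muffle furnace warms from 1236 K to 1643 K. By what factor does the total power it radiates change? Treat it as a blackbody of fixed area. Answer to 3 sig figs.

P₂/P₁ ≈ 3.12

P ∝ T⁴, so P₂/P₁ = (T₂/T₁)⁴ = (1643/1236)⁴ = (1.32929)⁴ = 3.12.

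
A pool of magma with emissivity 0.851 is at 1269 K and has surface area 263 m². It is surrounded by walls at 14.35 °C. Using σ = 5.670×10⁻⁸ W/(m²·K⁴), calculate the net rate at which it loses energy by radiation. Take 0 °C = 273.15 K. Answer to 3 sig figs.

Surroundings: T = 14.35 °C + 273.15 = 287.50 K.
Area A = 263 m².
Net radiated power P_net = εσA(T⁴ − T₀⁴) = 0.851×5.670×10⁻⁸×263×(1269⁴ − 287.50⁴).
T⁴ − T₀⁴ = 2.59326×10¹² − 6.83206×10⁹ = 2.58643×10¹² K⁴, so P_net = 3.28×10⁷ W.

Net loss ≈ 3.28×10⁷ W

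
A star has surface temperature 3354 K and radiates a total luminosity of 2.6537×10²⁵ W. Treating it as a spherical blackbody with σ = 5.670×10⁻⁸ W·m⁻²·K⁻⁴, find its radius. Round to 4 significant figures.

R ≈ 5.425×10⁸ m

L = 4πR²σT⁴ ⇒ R = √(L/(4πσT⁴)).
σT⁴ = 7.17522×10⁶ W/m², so R = √(2.6537×10²⁵/(4π×7.17522×10⁶)) = 5.425×10⁸ m.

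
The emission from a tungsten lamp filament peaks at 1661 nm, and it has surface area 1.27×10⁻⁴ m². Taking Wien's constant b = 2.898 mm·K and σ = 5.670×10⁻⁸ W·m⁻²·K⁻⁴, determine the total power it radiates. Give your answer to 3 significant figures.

Wien's law: T = b/λ_max = 2.898×10⁻³/1.661×10⁻⁶ = 1744.73 K.
Area A = 1.27×10⁻⁴ m².
Then P = σAT⁴ = 5.670×10⁻⁸×1.27×10⁻⁴×(1744.73)⁴ = 66.7 W.

P ≈ 66.7 W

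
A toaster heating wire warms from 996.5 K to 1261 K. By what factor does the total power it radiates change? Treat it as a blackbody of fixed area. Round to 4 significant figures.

P ∝ T⁴, so P₂/P₁ = (T₂/T₁)⁴ = (1261/996.5)⁴ = (1.26543)⁴ = 2.564.

P₂/P₁ ≈ 2.564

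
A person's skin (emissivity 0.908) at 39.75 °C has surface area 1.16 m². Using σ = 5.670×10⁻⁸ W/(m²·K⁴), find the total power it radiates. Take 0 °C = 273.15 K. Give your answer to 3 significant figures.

P ≈ 572 W

T = 39.75 °C + 273.15 = 312.90 K.
Area A = 1.16 m².
P = εσAT⁴ = 0.908 × 5.670×10⁻⁸ × 1.16 × (312.90)⁴ = 572 W.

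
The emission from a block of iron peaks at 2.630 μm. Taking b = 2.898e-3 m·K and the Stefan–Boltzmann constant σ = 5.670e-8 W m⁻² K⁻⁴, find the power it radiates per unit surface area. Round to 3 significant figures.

I ≈ 8.36×10⁴ W/m²

Wien's law: T = b/λ_max = 2.898×10⁻³/2.630×10⁻⁶ = 1101.90 K.
Then I = σT⁴ = 5.670×10⁻⁸×(1101.90)⁴ = 8.36×10⁴ W/m².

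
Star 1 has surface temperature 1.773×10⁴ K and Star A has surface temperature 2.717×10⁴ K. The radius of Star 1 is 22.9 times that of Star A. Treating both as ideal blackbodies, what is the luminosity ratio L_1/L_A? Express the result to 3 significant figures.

L_1/L_A ≈ 95.1

L ∝ R²T⁴, so L_1/L_A = (R_1/R_A)²(T_1/T_A)⁴ = (22.9)² × (1.773×10⁴/2.717×10⁴)⁴ = 524.41 × 0.181333 = 95.1.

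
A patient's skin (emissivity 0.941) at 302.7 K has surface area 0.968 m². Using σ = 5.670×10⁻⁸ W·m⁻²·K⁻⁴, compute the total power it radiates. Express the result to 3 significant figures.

Area A = 0.968 m².
P = εσAT⁴ = 0.941 × 5.670×10⁻⁸ × 0.968 × (302.7)⁴ = 434 W.

P ≈ 434 W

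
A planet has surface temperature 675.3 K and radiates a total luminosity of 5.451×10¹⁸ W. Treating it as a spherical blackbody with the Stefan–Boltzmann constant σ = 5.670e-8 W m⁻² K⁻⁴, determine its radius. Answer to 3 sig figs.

R ≈ 6.07×10⁶ m

L = 4πR²σT⁴ ⇒ R = √(L/(4πσT⁴)).
σT⁴ = 11791.5 W/m², so R = √(5.451×10¹⁸/(4π×11791.5)) = 6.07×10⁶ m.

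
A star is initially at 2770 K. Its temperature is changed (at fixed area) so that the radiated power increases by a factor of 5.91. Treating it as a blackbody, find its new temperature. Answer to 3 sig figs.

T₂ ≈ 4.32×10³ K

P ∝ T⁴, so T₂/T₁ = (P₂/P₁)^(1/4) = (5.91)^(1/4) = 1.55918.
T₂ = 2770 × 1.55918 = 4.32×10³ K.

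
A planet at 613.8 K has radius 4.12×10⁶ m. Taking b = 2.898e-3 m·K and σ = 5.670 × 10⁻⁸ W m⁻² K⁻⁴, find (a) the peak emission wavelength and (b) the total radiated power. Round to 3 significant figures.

λ_max ≈ 4.72 μm; P ≈ 1.72×10¹⁸ W

(a) λ_max = b/T = 2.898×10⁻³/613.8 = 4.721×10⁻⁶ m = 4.72 μm.
Surface area A = 4πR² = 4π(4.12×10⁶ m)² = 2.13307×10¹⁴ m².
(b) P = σAT⁴ = 5.670×10⁻⁸×2.13307×10¹⁴×(613.8)⁴ = 1.72×10¹⁸ W.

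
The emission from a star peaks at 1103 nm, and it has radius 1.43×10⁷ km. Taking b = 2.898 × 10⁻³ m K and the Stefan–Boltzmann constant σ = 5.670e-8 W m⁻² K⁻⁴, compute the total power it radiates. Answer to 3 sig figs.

Wien's law: T = b/λ_max = 2.898×10⁻³/1.103×10⁻⁶ = 2627.38 K.
Surface area A = 4πR² = 4π(1.43×10¹⁰ m)² = 2.56970×10²¹ m².
Then P = σAT⁴ = 5.670×10⁻⁸×2.56970×10²¹×(2627.38)⁴ = 6.94×10²⁷ W.

P ≈ 6.94×10²⁷ W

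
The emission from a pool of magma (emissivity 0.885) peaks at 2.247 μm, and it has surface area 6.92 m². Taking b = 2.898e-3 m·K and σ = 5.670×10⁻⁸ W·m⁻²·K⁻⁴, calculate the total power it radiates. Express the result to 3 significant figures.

Wien's law: T = b/λ_max = 2.898×10⁻³/2.247×10⁻⁶ = 1289.72 K.
Area A = 6.92 m².
Then P = εσAT⁴ = 0.885×5.670×10⁻⁸×6.92×(1289.72)⁴ = 9.61×10⁵ W.

P ≈ 9.61×10⁵ W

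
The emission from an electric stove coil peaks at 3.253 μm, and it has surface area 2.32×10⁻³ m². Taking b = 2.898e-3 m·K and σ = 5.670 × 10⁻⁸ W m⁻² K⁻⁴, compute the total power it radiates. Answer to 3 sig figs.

Wien's law: T = b/λ_max = 2.898×10⁻³/3.253×10⁻⁶ = 890.870 K.
Area A = 2.32×10⁻³ m².
Then P = σAT⁴ = 5.670×10⁻⁸×2.32×10⁻³×(890.870)⁴ = 82.9 W.

P ≈ 82.9 W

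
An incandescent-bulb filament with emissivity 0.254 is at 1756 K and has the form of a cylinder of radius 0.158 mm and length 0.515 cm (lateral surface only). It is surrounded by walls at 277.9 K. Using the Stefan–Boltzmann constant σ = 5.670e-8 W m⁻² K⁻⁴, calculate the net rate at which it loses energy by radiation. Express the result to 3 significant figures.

Lateral area A = 2πrL = 2π×1.58×10⁻⁴×5.15×10⁻³ = 5.11263×10⁻⁶ m².
Net radiated power P_net = εσA(T⁴ − T₀⁴) = 0.254×5.670×10⁻⁸×5.11263×10⁻⁶×(1756⁴ − 277.9⁴).
T⁴ − T₀⁴ = 9.50819×10¹² − 5.96423×10⁹ = 9.50223×10¹² K⁴, so P_net = 0.700 W.

Net loss ≈ 0.700 W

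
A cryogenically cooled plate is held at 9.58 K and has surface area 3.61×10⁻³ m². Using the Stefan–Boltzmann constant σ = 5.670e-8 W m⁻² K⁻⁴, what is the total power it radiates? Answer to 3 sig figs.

Area A = 3.61×10⁻³ m².
P = σAT⁴ = 5.670×10⁻⁸ × 3.61×10⁻³ × (9.58)⁴ = 1.72×10⁻⁶ W.

P ≈ 1.72×10⁻⁶ W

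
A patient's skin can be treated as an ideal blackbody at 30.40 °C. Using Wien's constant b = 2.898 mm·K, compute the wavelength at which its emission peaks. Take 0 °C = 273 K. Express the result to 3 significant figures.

λ_max ≈ 9.55 μm

T = 30.40 °C + 273 = 303.40 K.
Wien's displacement law: λ_max = b/T = (2.898×10⁻³ m·K)/(303.40 K) = 9.552×10⁻⁶ m.
That is 9.55 μm, in the infrared range.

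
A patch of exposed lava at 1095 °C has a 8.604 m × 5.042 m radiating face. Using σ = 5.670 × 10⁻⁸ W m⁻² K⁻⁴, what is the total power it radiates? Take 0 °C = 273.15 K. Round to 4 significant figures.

P ≈ 8.618×10⁶ W

T = 1095 °C + 273.15 = 1368.15 K.
Area A = 8.604 × 5.042 = 43.3814 m².
P = σAT⁴ = 5.670×10⁻⁸ × 43.3814 × (1368.15)⁴ = 8.618×10⁶ W.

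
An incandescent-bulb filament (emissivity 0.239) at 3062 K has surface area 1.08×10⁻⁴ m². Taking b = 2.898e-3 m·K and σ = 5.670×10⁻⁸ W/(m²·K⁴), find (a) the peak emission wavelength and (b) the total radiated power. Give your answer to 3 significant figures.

(a) λ_max = b/T = 2.898×10⁻³/3062 = 9.464×10⁻⁷ m = 946 nm.
Area A = 1.08×10⁻⁴ m².
(b) P = εσAT⁴ = 0.239×5.670×10⁻⁸×1.08×10⁻⁴×(3062)⁴ = 129 W.

λ_max ≈ 946 nm; P ≈ 129 W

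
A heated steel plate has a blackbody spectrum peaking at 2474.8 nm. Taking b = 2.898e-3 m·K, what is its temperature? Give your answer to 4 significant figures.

T ≈ 1171 K

Wien's law gives T = b/λ_max = (2.898×10⁻³ m·K)/(2.4748×10⁻⁶ m) = 1171 K.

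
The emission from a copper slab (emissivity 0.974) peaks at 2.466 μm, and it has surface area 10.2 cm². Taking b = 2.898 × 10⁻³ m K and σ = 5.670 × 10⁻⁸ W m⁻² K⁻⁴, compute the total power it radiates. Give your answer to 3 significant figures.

Wien's law: T = b/λ_max = 2.898×10⁻³/2.466×10⁻⁶ = 1175.18 K.
Area A = 10.2 cm² = 1.02×10⁻³ m².
Then P = εσAT⁴ = 0.974×5.670×10⁻⁸×1.02×10⁻³×(1175.18)⁴ = 107 W.

P ≈ 107 W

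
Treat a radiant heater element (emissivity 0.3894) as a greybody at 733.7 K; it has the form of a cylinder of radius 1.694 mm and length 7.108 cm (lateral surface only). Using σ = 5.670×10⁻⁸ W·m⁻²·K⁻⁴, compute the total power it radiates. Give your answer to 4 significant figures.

Lateral area A = 2πrL = 2π×1.694×10⁻³×0.07108 = 7.56555×10⁻⁴ m².
P = εσAT⁴ = 0.3894 × 5.670×10⁻⁸ × 7.56555×10⁻⁴ × (733.7)⁴ = 4.841 W.

P ≈ 4.841 W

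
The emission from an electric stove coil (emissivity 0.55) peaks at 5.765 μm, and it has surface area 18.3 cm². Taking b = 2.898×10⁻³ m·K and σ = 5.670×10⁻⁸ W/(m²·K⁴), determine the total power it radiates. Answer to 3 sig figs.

P ≈ 3.64 W

Wien's law: T = b/λ_max = 2.898×10⁻³/5.765×10⁻⁶ = 502.689 K.
Area A = 18.3 cm² = 1.83×10⁻³ m².
Then P = εσAT⁴ = 0.55×5.670×10⁻⁸×1.83×10⁻³×(502.689)⁴ = 3.64 W.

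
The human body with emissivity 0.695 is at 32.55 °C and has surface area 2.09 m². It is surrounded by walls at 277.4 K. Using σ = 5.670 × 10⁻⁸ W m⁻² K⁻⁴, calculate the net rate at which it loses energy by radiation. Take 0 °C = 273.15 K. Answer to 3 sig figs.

Net loss ≈ 232 W

T = 32.55 °C + 273.15 = 305.70 K.
Area A = 2.09 m².
Net radiated power P_net = εσA(T⁴ − T₀⁴) = 0.695×5.670×10⁻⁸×2.09×(305.70⁴ − 277.4⁴).
T⁴ − T₀⁴ = 8.73337×10⁹ − 5.92142×10⁹ = 2.81195×10⁹ K⁴, so P_net = 232 W.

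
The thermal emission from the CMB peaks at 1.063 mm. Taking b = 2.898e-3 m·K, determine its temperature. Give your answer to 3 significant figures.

T ≈ 2.73 K

Wien's law gives T = b/λ_max = (2.898×10⁻³ m·K)/(1.063×10⁻³ m) = 2.73 K.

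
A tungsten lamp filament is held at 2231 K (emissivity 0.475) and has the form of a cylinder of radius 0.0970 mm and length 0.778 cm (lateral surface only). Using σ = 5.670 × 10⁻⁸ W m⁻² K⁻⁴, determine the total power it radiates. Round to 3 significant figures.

Lateral area A = 2πrL = 2π×9.70×10⁻⁵×7.78×10⁻³ = 4.74167×10⁻⁶ m².
P = εσAT⁴ = 0.475 × 5.670×10⁻⁸ × 4.74167×10⁻⁶ × (2231)⁴ = 3.16 W.

P ≈ 3.16 W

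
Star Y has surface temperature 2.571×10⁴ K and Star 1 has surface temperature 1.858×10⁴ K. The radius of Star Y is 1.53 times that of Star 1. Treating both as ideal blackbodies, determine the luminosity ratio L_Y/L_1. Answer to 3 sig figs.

L ∝ R²T⁴, so L_Y/L_1 = (R_Y/R_1)²(T_Y/T_1)⁴ = (1.53)² × (2.571×10⁴/1.858×10⁴)⁴ = 2.3409 × 3.66628 = 8.58.

L_Y/L_1 ≈ 8.58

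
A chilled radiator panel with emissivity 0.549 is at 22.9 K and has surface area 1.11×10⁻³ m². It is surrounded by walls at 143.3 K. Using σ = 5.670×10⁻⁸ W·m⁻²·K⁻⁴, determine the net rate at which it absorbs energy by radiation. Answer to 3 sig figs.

Area A = 1.11×10⁻³ m².
Net radiated power P_net = εσA(T⁴ − T₀⁴) = 0.549×5.670×10⁻⁸×1.11×10⁻³×(22.9⁴ − 143.3⁴).
T⁴ − T₀⁴ = 2.75006×10⁵ − 4.21682×10⁸ = -4.21407×10⁸ K⁴, so P_net = -0.0146 W — negative, meaning a net gain of 0.0146 W.

Net gain ≈ 0.0146 W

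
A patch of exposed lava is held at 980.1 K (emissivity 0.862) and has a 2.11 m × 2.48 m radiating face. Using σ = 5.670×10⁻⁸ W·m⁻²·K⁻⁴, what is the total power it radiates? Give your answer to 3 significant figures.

P ≈ 2.36×10⁵ W

Area A = 2.11 × 2.48 = 5.2328 m².
P = εσAT⁴ = 0.862 × 5.670×10⁻⁸ × 5.2328 × (980.1)⁴ = 2.36×10⁵ W.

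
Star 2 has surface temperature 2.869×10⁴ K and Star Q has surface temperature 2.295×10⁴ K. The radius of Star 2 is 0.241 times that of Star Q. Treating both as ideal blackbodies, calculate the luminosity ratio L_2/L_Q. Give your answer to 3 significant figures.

L ∝ R²T⁴, so L_2/L_Q = (R_2/R_Q)²(T_2/T_Q)⁴ = (0.241)² × (2.869×10⁴/2.295×10⁴)⁴ = 0.058081 × 2.44226 = 0.142.

L_2/L_Q ≈ 0.142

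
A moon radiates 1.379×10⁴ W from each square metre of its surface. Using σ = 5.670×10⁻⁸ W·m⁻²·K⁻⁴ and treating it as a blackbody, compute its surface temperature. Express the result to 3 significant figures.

T ≈ 702 K

I = σT⁴, so T = (I/σ)^(1/4) = (1.379×10⁴/(5.670×10⁻⁸))^(1/4) = 702 K.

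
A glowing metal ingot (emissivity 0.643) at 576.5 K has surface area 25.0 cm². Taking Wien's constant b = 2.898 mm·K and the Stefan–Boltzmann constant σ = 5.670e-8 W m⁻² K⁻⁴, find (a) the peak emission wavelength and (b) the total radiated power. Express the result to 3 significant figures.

λ_max ≈ 5.03 μm; P ≈ 10.1 W

(a) λ_max = b/T = 2.898×10⁻³/576.5 = 5.027×10⁻⁶ m = 5.03 μm.
Area A = 25.0 cm² = 2.50×10⁻³ m².
(b) P = εσAT⁴ = 0.643×5.670×10⁻⁸×2.50×10⁻³×(576.5)⁴ = 10.1 W.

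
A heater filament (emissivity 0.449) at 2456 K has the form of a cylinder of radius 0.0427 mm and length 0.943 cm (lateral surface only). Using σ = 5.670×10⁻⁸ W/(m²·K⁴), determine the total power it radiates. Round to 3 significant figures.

Lateral area A = 2πrL = 2π×4.27×10⁻⁵×9.43×10⁻³ = 2.52999×10⁻⁶ m².
P = εσAT⁴ = 0.449 × 5.670×10⁻⁸ × 2.52999×10⁻⁶ × (2456)⁴ = 2.34 W.

P ≈ 2.34 W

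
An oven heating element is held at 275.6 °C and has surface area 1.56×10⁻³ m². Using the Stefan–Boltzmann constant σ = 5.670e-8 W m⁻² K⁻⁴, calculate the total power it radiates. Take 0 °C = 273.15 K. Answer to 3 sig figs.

P ≈ 8.02 W

T = 275.6 °C + 273.15 = 548.75 K.
Area A = 1.56×10⁻³ m².
P = σAT⁴ = 5.670×10⁻⁸ × 1.56×10⁻³ × (548.75)⁴ = 8.02 W.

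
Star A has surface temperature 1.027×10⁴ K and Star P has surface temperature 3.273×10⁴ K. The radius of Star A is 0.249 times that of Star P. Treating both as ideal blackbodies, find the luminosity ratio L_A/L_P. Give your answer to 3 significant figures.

L_A/L_P ≈ 6.01×10⁻⁴

L ∝ R²T⁴, so L_A/L_P = (R_A/R_P)²(T_A/T_P)⁴ = (0.249)² × (1.027×10⁴/3.273×10⁴)⁴ = 0.062001 × 9.69388×10⁻³ = 6.01×10⁻⁴.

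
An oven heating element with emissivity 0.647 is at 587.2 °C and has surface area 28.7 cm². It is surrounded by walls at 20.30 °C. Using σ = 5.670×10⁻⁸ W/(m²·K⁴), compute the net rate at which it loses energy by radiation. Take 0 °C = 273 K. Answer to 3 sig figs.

T = 587.2 °C + 273 = 860.2 K.
Surroundings: T = 20.30 °C + 273 = 293.30 K.
Area A = 28.7 cm² = 2.87×10⁻³ m².
Net radiated power P_net = εσA(T⁴ − T₀⁴) = 0.647×5.670×10⁻⁸×2.87×10⁻³×(860.2⁴ − 293.30⁴).
T⁴ − T₀⁴ = 5.47517×10¹¹ − 7.40028×10⁹ = 5.40117×10¹¹ K⁴, so P_net = 56.9 W.

Net loss ≈ 56.9 W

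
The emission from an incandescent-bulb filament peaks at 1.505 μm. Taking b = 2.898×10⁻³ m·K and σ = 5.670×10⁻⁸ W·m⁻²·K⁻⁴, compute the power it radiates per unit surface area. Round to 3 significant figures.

Wien's law: T = b/λ_max = 2.898×10⁻³/1.505×10⁻⁶ = 1925.58 K.
Then I = σT⁴ = 5.670×10⁻⁸×(1925.58)⁴ = 7.80×10⁵ W/m².

I ≈ 7.80×10⁵ W/m²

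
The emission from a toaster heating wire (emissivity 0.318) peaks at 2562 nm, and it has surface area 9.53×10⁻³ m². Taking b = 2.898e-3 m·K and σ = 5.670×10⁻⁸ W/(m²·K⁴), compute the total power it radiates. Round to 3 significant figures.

Wien's law: T = b/λ_max = 2.898×10⁻³/2.562×10⁻⁶ = 1131.15 K.
Area A = 9.53×10⁻³ m².
Then P = εσAT⁴ = 0.318×5.670×10⁻⁸×9.53×10⁻³×(1131.15)⁴ = 281 W.

P ≈ 281 W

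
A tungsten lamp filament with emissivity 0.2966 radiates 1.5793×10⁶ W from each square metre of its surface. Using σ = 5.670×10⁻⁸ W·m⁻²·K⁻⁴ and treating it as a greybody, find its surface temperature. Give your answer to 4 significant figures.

T ≈ 3113 K

I = εσT⁴, so T = (I/εσ)^(1/4) = (1.5793×10⁶/(0.2966×5.670×10⁻⁸))^(1/4) = 3113 K.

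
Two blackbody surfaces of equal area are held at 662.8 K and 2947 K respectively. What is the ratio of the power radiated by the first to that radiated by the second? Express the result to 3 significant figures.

P₁/P₂ ≈ 2.56×10⁻³

With equal areas, P₁/P₂ = (T₁/T₂)⁴ = (662.8/2947)⁴ = 2.56×10⁻³.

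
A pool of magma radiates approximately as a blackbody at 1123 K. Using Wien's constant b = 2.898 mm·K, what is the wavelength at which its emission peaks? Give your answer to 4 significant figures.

λ_max ≈ 2.581 μm

Wien's displacement law: λ_max = b/T = (2.898×10⁻³ m·K)/(1123 K) = 2.5806×10⁻⁶ m.
That is 2.581 μm, in the infrared range.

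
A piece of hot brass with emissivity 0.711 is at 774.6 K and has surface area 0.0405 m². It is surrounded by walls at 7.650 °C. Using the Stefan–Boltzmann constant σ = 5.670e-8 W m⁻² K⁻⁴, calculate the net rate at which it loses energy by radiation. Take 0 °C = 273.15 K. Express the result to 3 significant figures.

Net loss ≈ 578 W

Surroundings: T = 7.650 °C + 273.15 = 280.800 K.
Area A = 0.0405 m².
Net radiated power P_net = εσA(T⁴ − T₀⁴) = 0.711×5.670×10⁻⁸×0.0405×(774.6⁴ − 280.800⁴).
T⁴ − T₀⁴ = 3.60006×10¹¹ − 6.21711×10⁹ = 3.53789×10¹¹ K⁴, so P_net = 578 W.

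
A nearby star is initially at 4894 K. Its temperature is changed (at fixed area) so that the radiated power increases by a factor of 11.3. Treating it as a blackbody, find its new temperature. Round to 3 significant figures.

P ∝ T⁴, so T₂/T₁ = (P₂/P₁)^(1/4) = (11.3)^(1/4) = 1.83345.
T₂ = 4894 × 1.83345 = 8.97×10³ K.

T₂ ≈ 8.97×10³ K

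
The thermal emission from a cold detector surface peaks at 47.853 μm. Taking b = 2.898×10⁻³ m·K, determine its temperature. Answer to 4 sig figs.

T ≈ 60.56 K

Wien's law gives T = b/λ_max = (2.898×10⁻³ m·K)/(4.7853×10⁻⁵ m) = 60.56 K.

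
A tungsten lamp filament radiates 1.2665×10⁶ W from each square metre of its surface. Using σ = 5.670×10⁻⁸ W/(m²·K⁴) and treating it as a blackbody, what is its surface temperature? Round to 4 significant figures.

T ≈ 2174 K

I = σT⁴, so T = (I/σ)^(1/4) = (1.2665×10⁶/(5.670×10⁻⁸))^(1/4) = 2174 K.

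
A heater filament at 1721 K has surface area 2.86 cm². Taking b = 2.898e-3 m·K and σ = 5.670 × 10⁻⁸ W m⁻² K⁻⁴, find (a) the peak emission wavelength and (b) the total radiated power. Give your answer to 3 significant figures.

(a) λ_max = b/T = 2.898×10⁻³/1721 = 1.684×10⁻⁶ m = 1.68 μm.
Area A = 2.86 cm² = 2.86×10⁻⁴ m².
(b) P = σAT⁴ = 5.670×10⁻⁸×2.86×10⁻⁴×(1721)⁴ = 142 W.

λ_max ≈ 1.68 μm; P ≈ 142 W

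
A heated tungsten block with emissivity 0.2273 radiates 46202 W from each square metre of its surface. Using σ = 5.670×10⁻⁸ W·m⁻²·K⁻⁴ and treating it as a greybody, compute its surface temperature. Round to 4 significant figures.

T ≈ 1376 K

I = εσT⁴, so T = (I/εσ)^(1/4) = (46202/(0.2273×5.670×10⁻⁸))^(1/4) = 1376 K.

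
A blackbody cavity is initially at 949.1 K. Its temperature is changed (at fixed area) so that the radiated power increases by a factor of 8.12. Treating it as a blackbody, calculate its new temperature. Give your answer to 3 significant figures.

T₂ ≈ 1.60×10³ K

P ∝ T⁴, so T₂/T₁ = (P₂/P₁)^(1/4) = (8.12)^(1/4) = 1.68806.
T₂ = 949.1 × 1.68806 = 1.60×10³ K.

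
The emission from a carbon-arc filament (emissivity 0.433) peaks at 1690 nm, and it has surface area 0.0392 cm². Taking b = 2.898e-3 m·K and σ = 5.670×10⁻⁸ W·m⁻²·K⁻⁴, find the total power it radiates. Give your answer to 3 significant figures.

Wien's law: T = b/λ_max = 2.898×10⁻³/1.690×10⁻⁶ = 1714.79 K.
Area A = 0.0392 cm² = 3.92×10⁻⁶ m².
Then P = εσAT⁴ = 0.433×5.670×10⁻⁸×3.92×10⁻⁶×(1714.79)⁴ = 0.832 W.

P ≈ 0.832 W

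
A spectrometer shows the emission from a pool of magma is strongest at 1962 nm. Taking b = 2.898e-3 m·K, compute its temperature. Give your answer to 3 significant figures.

T ≈ 1.48×10³ K

Wien's law gives T = b/λ_max = (2.898×10⁻³ m·K)/(1.962×10⁻⁶ m) = 1.48×10³ K.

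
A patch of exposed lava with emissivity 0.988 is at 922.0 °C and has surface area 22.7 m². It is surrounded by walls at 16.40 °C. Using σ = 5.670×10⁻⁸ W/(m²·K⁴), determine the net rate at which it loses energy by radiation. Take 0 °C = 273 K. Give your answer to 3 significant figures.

T = 922.0 °C + 273 = 1195.0 K.
Surroundings: T = 16.40 °C + 273 = 289.40 K.
Area A = 22.7 m².
Net radiated power P_net = εσA(T⁴ − T₀⁴) = 0.988×5.670×10⁻⁸×22.7×(1195.0⁴ − 289.40⁴).
T⁴ − T₀⁴ = 2.03926×10¹² − 7.01446×10⁹ = 2.03225×10¹² K⁴, so P_net = 2.58×10⁶ W.

Net loss ≈ 2.58×10⁶ W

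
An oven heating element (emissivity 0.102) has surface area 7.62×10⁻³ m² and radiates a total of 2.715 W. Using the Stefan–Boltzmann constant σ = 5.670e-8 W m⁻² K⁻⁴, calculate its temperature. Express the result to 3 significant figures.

T ≈ 498 K

Area A = 7.62×10⁻³ m².
P = εσAT⁴ ⇒ T = (P/(εσA))^(1/4) = (2.715/(0.102×5.670×10⁻⁸×7.62×10⁻³))^(1/4) = 498 K.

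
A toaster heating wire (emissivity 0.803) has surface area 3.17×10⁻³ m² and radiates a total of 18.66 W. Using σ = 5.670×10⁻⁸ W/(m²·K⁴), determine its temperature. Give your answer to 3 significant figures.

T ≈ 600 K

Area A = 3.17×10⁻³ m².
P = εσAT⁴ ⇒ T = (P/(εσA))^(1/4) = (18.66/(0.803×5.670×10⁻⁸×3.17×10⁻³))^(1/4) = 600 K.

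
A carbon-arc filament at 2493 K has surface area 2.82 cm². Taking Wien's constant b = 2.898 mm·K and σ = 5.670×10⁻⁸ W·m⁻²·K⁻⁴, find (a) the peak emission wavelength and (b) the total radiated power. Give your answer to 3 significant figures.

(a) λ_max = b/T = 2.898×10⁻³/2493 = 1.162×10⁻⁶ m = 1.16 μm.
Area A = 2.82 cm² = 2.82×10⁻⁴ m².
(b) P = σAT⁴ = 5.670×10⁻⁸×2.82×10⁻⁴×(2493)⁴ = 618 W.

λ_max ≈ 1.16 μm; P ≈ 618 W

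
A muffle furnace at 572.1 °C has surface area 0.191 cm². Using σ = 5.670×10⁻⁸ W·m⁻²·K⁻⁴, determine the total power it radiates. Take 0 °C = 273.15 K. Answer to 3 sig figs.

P ≈ 0.553 W

T = 572.1 °C + 273.15 = 845.25 K.
Area A = 0.191 cm² = 1.91×10⁻⁵ m².
P = σAT⁴ = 5.670×10⁻⁸ × 1.91×10⁻⁵ × (845.25)⁴ = 0.553 W.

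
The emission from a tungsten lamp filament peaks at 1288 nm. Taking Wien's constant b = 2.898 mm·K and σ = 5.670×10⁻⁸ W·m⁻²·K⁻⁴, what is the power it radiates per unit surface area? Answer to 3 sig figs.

I ≈ 1.45×10⁶ W/m²

Wien's law: T = b/λ_max = 2.898×10⁻³/1.288×10⁻⁶ = 2250.00 K.
Then I = σT⁴ = 5.670×10⁻⁸×(2250.00)⁴ = 1.45×10⁶ W/m².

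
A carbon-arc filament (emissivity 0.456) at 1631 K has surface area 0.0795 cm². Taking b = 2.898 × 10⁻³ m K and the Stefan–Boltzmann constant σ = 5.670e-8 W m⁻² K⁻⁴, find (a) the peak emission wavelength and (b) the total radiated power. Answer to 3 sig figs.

(a) λ_max = b/T = 2.898×10⁻³/1631 = 1.777×10⁻⁶ m = 1.78 μm.
Area A = 0.0795 cm² = 7.95×10⁻⁶ m².
(b) P = εσAT⁴ = 0.456×5.670×10⁻⁸×7.95×10⁻⁶×(1631)⁴ = 1.45 W.

λ_max ≈ 1.78 μm; P ≈ 1.45 W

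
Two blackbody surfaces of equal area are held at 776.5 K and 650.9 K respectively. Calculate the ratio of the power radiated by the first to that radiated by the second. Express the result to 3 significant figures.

With equal areas, P₁/P₂ = (T₁/T₂)⁴ = (776.5/650.9)⁴ = 2.03.

P₁/P₂ ≈ 2.03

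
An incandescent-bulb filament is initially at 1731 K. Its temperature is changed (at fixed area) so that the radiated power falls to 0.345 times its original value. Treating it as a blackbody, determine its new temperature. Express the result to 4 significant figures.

P ∝ T⁴, so T₂/T₁ = (P₂/P₁)^(1/4) = (0.345)^(1/4) = 0.766399.
T₂ = 1731 × 0.766399 = 1327 K.

T₂ ≈ 1327 K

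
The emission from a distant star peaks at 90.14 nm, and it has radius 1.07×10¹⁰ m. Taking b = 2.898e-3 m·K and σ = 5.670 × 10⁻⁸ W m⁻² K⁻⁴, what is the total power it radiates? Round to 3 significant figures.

Wien's law: T = b/λ_max = 2.898×10⁻³/9.014×10⁻⁸ = 32150.0 K.
Surface area A = 4πR² = 4π(1.07×10¹⁰ m)² = 1.43872×10²¹ m².
Then P = σAT⁴ = 5.670×10⁻⁸×1.43872×10²¹×(32150.0)⁴ = 8.72×10³¹ W.

P ≈ 8.72×10³¹ W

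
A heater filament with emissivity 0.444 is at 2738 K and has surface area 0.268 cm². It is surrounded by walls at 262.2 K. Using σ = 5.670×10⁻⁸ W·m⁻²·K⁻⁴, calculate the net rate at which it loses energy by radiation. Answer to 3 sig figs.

Area A = 0.268 cm² = 2.68×10⁻⁵ m².
Net radiated power P_net = εσA(T⁴ − T₀⁴) = 0.444×5.670×10⁻⁸×2.68×10⁻⁵×(2738⁴ − 262.2⁴).
T⁴ − T₀⁴ = 5.61997×10¹³ − 4.72640×10⁹ = 5.61950×10¹³ K⁴, so P_net = 37.9 W.

Net loss ≈ 37.9 W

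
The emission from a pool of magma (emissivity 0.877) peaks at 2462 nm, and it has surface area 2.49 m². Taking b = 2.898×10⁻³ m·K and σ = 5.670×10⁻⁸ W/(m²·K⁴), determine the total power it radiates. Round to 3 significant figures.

Wien's law: T = b/λ_max = 2.898×10⁻³/2.462×10⁻⁶ = 1177.09 K.
Area A = 2.49 m².
Then P = εσAT⁴ = 0.877×5.670×10⁻⁸×2.49×(1177.09)⁴ = 2.38×10⁵ W.

P ≈ 2.38×10⁵ W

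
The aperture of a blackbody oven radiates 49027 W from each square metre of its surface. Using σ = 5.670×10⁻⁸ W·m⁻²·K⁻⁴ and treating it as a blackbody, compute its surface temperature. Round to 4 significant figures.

T ≈ 964.3 K

I = σT⁴, so T = (I/σ)^(1/4) = (49027/(5.670×10⁻⁸))^(1/4) = 964.3 K.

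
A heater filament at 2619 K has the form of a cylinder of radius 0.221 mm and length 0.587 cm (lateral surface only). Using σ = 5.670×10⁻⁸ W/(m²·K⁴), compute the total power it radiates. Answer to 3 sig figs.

P ≈ 21.7 W

Lateral area A = 2πrL = 2π×2.21×10⁻⁴×5.87×10⁻³ = 8.15099×10⁻⁶ m².
P = σAT⁴ = 5.670×10⁻⁸ × 8.15099×10⁻⁶ × (2619)⁴ = 21.7 W.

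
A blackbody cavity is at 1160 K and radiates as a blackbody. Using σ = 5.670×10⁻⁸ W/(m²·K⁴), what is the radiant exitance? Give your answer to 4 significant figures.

I ≈ 1.027×10⁵ W/m²

Stefan–Boltzmann: I = σT⁴ = 5.670×10⁻⁸ × (1160)⁴ = 1.027×10⁵ W/m².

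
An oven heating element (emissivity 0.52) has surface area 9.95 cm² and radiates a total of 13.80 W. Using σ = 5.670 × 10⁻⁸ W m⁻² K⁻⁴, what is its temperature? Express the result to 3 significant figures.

T ≈ 828 K

Area A = 9.95 cm² = 9.95×10⁻⁴ m².
P = εσAT⁴ ⇒ T = (P/(εσA))^(1/4) = (13.80/(0.52×5.670×10⁻⁸×9.95×10⁻⁴))^(1/4) = 828 K.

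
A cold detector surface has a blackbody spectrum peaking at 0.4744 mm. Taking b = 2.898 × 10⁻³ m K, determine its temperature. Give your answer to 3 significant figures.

Wien's law gives T = b/λ_max = (2.898×10⁻³ m·K)/(4.744×10⁻⁴ m) = 6.11 K.

T ≈ 6.11 K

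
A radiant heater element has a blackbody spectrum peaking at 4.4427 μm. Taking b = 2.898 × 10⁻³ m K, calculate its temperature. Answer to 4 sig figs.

T ≈ 652.3 K

Wien's law gives T = b/λ_max = (2.898×10⁻³ m·K)/(4.4427×10⁻⁶ m) = 652.3 K.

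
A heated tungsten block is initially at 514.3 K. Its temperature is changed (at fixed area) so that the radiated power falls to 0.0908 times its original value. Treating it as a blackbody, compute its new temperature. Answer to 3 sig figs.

T₂ ≈ 282 K

P ∝ T⁴, so T₂/T₁ = (P₂/P₁)^(1/4) = (0.0908)^(1/4) = 0.548936.
T₂ = 514.3 × 0.548936 = 282 K.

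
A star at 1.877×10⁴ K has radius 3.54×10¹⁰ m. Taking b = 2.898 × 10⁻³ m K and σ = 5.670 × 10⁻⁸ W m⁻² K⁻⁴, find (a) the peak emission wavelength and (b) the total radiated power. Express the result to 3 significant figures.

λ_max ≈ 154 nm; P ≈ 1.11×10³² W

(a) λ_max = b/T = 2.898×10⁻³/1.877×10⁴ = 1.544×10⁻⁷ m = 154 nm.
Surface area A = 4πR² = 4π(3.54×10¹⁰ m)² = 1.57477×10²² m².
(b) P = σAT⁴ = 5.670×10⁻⁸×1.57477×10²²×(1.877×10⁴)⁴ = 1.11×10³² W.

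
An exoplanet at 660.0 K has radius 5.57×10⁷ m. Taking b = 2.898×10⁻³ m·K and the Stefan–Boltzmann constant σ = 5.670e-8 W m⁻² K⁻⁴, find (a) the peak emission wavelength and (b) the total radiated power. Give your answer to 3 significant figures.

λ_max ≈ 4.39 μm; P ≈ 4.19×10²⁰ W

(a) λ_max = b/T = 2.898×10⁻³/660.0 = 4.391×10⁻⁶ m = 4.39 μm.
Surface area A = 4πR² = 4π(5.57×10⁷ m)² = 3.89870×10¹⁶ m².
(b) P = σAT⁴ = 5.670×10⁻⁸×3.89870×10¹⁶×(660.0)⁴ = 4.19×10²⁰ W.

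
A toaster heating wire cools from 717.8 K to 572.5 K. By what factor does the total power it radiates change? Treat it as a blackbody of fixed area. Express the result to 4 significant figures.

P ∝ T⁴, so P₂/P₁ = (T₂/T₁)⁴ = (572.5/717.8)⁴ = (0.797576)⁴ = 0.4047.

P₂/P₁ ≈ 0.4047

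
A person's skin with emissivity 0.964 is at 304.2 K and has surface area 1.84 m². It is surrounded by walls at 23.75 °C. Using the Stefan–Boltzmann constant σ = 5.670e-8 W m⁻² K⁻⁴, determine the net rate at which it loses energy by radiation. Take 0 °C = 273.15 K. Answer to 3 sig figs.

Surroundings: T = 23.75 °C + 273.15 = 296.90 K.
Area A = 1.84 m².
Net radiated power P_net = εσA(T⁴ − T₀⁴) = 0.964×5.670×10⁻⁸×1.84×(304.2⁴ − 296.90⁴).
T⁴ − T₀⁴ = 8.56321×10⁹ − 7.77035×10⁹ = 7.92860×10⁸ K⁴, so P_net = 79.7 W.

Net loss ≈ 79.7 W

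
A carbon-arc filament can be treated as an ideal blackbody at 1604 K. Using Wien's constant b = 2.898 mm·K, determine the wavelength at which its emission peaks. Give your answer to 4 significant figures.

λ_max ≈ 1807 nm

Wien's displacement law: λ_max = b/T = (2.898×10⁻³ m·K)/(1604 K) = 1.8067×10⁻⁶ m.
That is 1807 nm, in the infrared range.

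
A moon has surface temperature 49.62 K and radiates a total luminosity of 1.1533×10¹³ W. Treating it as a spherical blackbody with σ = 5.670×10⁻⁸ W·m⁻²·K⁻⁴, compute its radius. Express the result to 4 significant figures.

L = 4πR²σT⁴ ⇒ R = √(L/(4πσT⁴)).
σT⁴ = 0.343724 W/m², so R = √(1.1533×10¹³/(4π×0.343724)) = 1.634×10⁶ m.

R ≈ 1.634×10⁶ m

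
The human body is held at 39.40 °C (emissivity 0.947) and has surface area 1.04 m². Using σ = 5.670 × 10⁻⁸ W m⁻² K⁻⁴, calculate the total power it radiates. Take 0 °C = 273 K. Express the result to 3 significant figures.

P ≈ 532 W

T = 39.40 °C + 273 = 312.40 K.
Area A = 1.04 m².
P = εσAT⁴ = 0.947 × 5.670×10⁻⁸ × 1.04 × (312.40)⁴ = 532 W.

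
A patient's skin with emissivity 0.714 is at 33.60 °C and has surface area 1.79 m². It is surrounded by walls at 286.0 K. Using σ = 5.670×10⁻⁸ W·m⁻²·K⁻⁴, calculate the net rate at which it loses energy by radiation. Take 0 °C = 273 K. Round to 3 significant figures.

T = 33.60 °C + 273 = 306.60 K.
Area A = 1.79 m².
Net radiated power P_net = εσA(T⁴ − T₀⁴) = 0.714×5.670×10⁻⁸×1.79×(306.60⁴ − 286.0⁴).
T⁴ − T₀⁴ = 8.83667×10⁹ − 6.69059×10⁹ = 2.14608×10⁹ K⁴, so P_net = 156 W.

Net loss ≈ 156 W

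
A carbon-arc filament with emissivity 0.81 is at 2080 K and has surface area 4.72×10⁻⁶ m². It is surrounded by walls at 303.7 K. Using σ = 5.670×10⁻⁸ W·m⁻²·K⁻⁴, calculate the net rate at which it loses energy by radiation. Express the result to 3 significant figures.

Area A = 4.72×10⁻⁶ m².
Net radiated power P_net = εσA(T⁴ − T₀⁴) = 0.81×5.670×10⁻⁸×4.72×10⁻⁶×(2080⁴ − 303.7⁴).
T⁴ − T₀⁴ = 1.87177×10¹³ − 8.50705×10⁹ = 1.87092×10¹³ K⁴, so P_net = 4.06 W.

Net loss ≈ 4.06 W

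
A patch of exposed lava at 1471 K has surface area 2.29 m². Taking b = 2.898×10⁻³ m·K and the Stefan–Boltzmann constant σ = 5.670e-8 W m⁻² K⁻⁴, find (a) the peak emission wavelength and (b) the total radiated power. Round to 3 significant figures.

(a) λ_max = b/T = 2.898×10⁻³/1471 = 1.970×10⁻⁶ m = 1.97×10³ nm.
Area A = 2.29 m².
(b) P = σAT⁴ = 5.670×10⁻⁸×2.29×(1471)⁴ = 6.08×10⁵ W.

λ_max ≈ 1.97×10³ nm; P ≈ 6.08×10⁵ W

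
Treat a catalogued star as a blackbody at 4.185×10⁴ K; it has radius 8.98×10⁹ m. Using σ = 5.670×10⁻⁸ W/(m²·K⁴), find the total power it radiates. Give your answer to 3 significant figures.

P ≈ 1.76×10³² W

Surface area A = 4πR² = 4π(8.98×10⁹ m)² = 1.01336×10²¹ m².
P = σAT⁴ = 5.670×10⁻⁸ × 1.01336×10²¹ × (4.185×10⁴)⁴ = 1.76×10³² W.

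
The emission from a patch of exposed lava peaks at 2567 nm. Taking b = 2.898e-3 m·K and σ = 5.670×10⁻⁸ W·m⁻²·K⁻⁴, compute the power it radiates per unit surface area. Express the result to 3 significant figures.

I ≈ 9.21×10⁴ W/m²

Wien's law: T = b/λ_max = 2.898×10⁻³/2.567×10⁻⁶ = 1128.94 K.
Then I = σT⁴ = 5.670×10⁻⁸×(1128.94)⁴ = 9.21×10⁴ W/m².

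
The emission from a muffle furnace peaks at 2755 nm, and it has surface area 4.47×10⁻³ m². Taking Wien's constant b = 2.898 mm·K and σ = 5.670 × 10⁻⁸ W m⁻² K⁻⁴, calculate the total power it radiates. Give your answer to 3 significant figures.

P ≈ 310 W

Wien's law: T = b/λ_max = 2.898×10⁻³/2.755×10⁻⁶ = 1051.91 K.
Area A = 4.47×10⁻³ m².
Then P = σAT⁴ = 5.670×10⁻⁸×4.47×10⁻³×(1051.91)⁴ = 310 W.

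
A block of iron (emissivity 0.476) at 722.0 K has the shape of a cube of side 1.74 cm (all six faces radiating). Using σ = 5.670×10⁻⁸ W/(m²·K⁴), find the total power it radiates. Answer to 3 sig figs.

P ≈ 13.3 W

Area A = 6s² = 6×(0.0174 m)² = 1.81656×10⁻³ m².
P = εσAT⁴ = 0.476 × 5.670×10⁻⁸ × 1.81656×10⁻³ × (722.0)⁴ = 13.3 W.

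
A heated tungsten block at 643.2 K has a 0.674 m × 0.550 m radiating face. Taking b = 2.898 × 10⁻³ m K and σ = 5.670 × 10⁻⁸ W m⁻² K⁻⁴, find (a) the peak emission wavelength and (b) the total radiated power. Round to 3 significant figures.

(a) λ_max = b/T = 2.898×10⁻³/643.2 = 4.506×10⁻⁶ m = 4.51 μm.
Area A = 0.674 × 0.550 = 0.3707 m².
(b) P = σAT⁴ = 5.670×10⁻⁸×0.3707×(643.2)⁴ = 3.60×10³ W.

λ_max ≈ 4.51 μm; P ≈ 3.60×10³ W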